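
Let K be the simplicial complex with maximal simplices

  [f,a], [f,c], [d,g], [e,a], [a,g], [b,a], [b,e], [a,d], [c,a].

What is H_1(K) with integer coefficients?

H_1 = Z^3.

Order the vertices as a < b < c < d < e < f < g. Listing each simplex with vertices in this order, K has dimension 1 with simplices:

  0-simplices (7): a, b, c, d, e, f, g
  1-simplices (9): ab, ac, ad, ae, af, ag, be, cf, dg

Hence C_0 ≅ Z^7, C_1 ≅ Z^9.

∂_1: C_1 → C_0 sends each edge [p,q] (with p < q) to q − p. For instance
  ∂dg = g − d.
This gives a 7×9 integer matrix of rank 6; reducing to Smith normal form yields diagonal entries (1,1,1,1,1,1).

Now H_k = ker ∂_k / im ∂_{k+1}, so:

  H_1: rank ker ∂_1 − rank ∂_2 = (9 − 6) − 0 = 3, and there is no ∂_2, so H_1 ≅ Z^3.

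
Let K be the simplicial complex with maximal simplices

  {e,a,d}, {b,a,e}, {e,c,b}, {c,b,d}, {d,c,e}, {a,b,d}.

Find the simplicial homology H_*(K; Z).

H_0 = Z,  H_1 = 0,  H_2 = Z.

Fix the vertex order a < b < c < d < e and write every simplex with vertices in increasing order. Then dim K = 2 and the simplices of K are:

  0-simplices (5): a, b, c, d, e
  1-simplices (9): ab, ad, ae, bc, bd, be, cd, ce, de
  2-simplices (6): abd, abe, ade, bcd, bce, cde

so the chain groups are C_0 ≅ Z^5, C_1 ≅ Z^9, C_2 ≅ Z^6.

∂_1: C_1 → C_0 is given by ∂[p,q] = [q] − [p].
As a 5×9 matrix over Z this has rank 4, with invariant factors (1,1,1,1).

∂_2: C_2 → C_1 maps a triangle to the signed sum of its edges. For instance
  ∂ade = de − ae + ad,
  ∂bcd = cd − bd + bc.
The 9×6 boundary matrix has rank 5 and Smith normal form diag(1,1,1,1,1).

Computing H_k = (kernel of ∂_k) / (image of ∂_{k+1}):

  H_0: rank C_0 − rank ∂_1 = 5 − 4 = 1, and the invariant factors of ∂_1 are all 1, so H_0 ≅ Z.
  H_1: rank ker ∂_1 − rank ∂_2 = (9 − 4) − 5 = 0, and the invariant factors of ∂_2 are all 1, so H_1 ≅ 0.
  H_2: rank ker ∂_2 − rank ∂_3 = (6 − 5) − 0 = 1, and there is no ∂_3, so H_2 ≅ Z.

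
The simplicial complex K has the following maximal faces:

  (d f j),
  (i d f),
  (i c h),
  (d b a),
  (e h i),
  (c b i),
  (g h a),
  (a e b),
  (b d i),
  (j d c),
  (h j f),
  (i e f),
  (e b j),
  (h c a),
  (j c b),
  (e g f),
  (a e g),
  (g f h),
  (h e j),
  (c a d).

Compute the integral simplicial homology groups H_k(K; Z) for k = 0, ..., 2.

Take the total order a < b < c < d < e < f < g < h < i < j on the vertex set. Then K (dimension 2) consists of the simplices:

  0-simplices (10): a, b, c, d, e, f, g, h, i, j
  1-simplices (30): ab, ac, ad, ae, ag, ah, bc, bd, be, bi, bj, cd, ch, ci, cj, df, di, dj, ef, eg, eh, ei, ej, fg, fh, fi, fj, gh, hi, hj
  2-simplices (20): abd, abe, acd, ach, aeg, agh, bci, bcj, bdi, bej, cdj, chi, dfi, dfj, efg, efi, ehi, ehj, fgh, fhj

giving chain groups C_0 ≅ Z^10, C_1 ≅ Z^30, C_2 ≅ Z^20.

∂_1: C_1 → C_0 is given by ∂[p,q] = [q] − [p].
The 10×30 boundary matrix has rank 9 and Smith normal form diag(1,1,1,1,1,1,1,1,1).

The boundary map ∂_2: C_2 → C_1 acts by ∂[p,q,r] = [q,r] − [p,r] + [p,q]. For instance
  ∂fhj = hj − fj + fh,
  ∂fgh = gh − fh + fg.
As a 30×20 matrix over Z this has rank 20, with invariant factors (1,1,1,1,1,1,1,1,1,1,1,1,1,1,1,1,1,1,1,2).

Reading off H_k = ker ∂_k / im ∂_{k+1}:

  H_0: rank C_0 − rank ∂_1 = 10 − 9 = 1, and the invariant factors of ∂_1 are all 1, so H_0 = Z.
  H_1: rank ker ∂_1 − rank ∂_2 = (30 − 9) − 20 = 1, and ∂_2 has invariant factor 2 > 1, so H_1 = Z ⊕ Z_2.
  H_2: rank ker ∂_2 − rank ∂_3 = (20 − 20) − 0 = 0, and there is no ∂_3, so H_2 = 0.

H_0 ≅ Z,  H_1 ≅ Z ⊕ Z_2,  H_2 = 0.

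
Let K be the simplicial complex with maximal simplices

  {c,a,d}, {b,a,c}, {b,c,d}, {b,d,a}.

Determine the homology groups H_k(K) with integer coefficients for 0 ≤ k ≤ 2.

H_0 ≅ Z,  H_1 = 0,  H_2 ≅ Z.

Order the vertices as a < b < c < d. Listing each simplex with vertices in this order, K has dimension 2 with simplices:

  0-simplices (4): a, b, c, d
  1-simplices (6): ab, ac, ad, bc, bd, cd
  2-simplices (4): abc, abd, acd, bcd

so the chain groups are C_0 ≅ Z^4, C_1 ≅ Z^6, C_2 ≅ Z^4.

∂_1: C_1 → C_0 maps an edge to its endpoints' difference, ∂[p,q] = q − p. For instance
  ∂ac = c − a.
As a 4×6 matrix over Z this has rank 3, with invariant factors (1,1,1).

Boundary ∂_2: C_2 → C_1 maps a triangle to the signed sum of its edges. For instance
  ∂abd = bd − ad + ab,
  ∂acd = cd − ad + ac.
The resulting 6×4 matrix has rank 3, and its Smith normal form has invariant factors (1,1,1).

Now H_k = ker ∂_k / im ∂_{k+1}, so:

  H_0: rank C_0 − rank ∂_1 = 4 − 3 = 1, and the invariant factors of ∂_1 are all 1, so H_0 ≅ Z.
  H_1: rank ker ∂_1 − rank ∂_2 = (6 − 3) − 3 = 0, and the invariant factors of ∂_2 are all 1, so H_1 ≅ 0.
  H_2: rank ker ∂_2 − rank ∂_3 = (4 − 3) − 0 = 1, and there is no ∂_3, so H_2 ≅ Z.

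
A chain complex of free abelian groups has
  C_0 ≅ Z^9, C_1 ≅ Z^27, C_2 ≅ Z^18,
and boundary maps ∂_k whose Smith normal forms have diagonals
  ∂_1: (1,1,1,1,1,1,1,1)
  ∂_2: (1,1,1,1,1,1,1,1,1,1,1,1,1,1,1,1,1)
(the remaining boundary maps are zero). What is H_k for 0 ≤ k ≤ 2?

H_0 ≅ Z,  H_1 ≅ Z^2,  H_2 ≅ Z.

H_0: b_0 = 9 − 0 − 8 = 1; torsion from ∂_1 factors > 1: none. So H_0 ≅ Z.
H_1: b_1 = 27 − 8 − 17 = 2; torsion from ∂_2 factors > 1: none. So H_1 ≅ Z^2.
H_2: b_2 = 18 − 17 − 0 = 1; torsion from ∂_3 factors > 1: none. So H_2 ≅ Z.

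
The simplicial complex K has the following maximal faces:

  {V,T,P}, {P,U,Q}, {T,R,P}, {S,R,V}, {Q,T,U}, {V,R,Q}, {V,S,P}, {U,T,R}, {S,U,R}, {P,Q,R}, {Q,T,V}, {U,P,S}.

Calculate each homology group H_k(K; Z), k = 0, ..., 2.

Fix the vertex order P < Q < R < S < T < U < V and write every simplex with vertices in increasing order. Then dim K = 2 and the simplices of K are:

  0-simplices (7): P, Q, R, S, T, U, V
  1-simplices (18): PQ, PR, PS, PT, PU, PV, QR, QT, QU, QV, RS, RT, RU, RV, SU, SV, TU, TV
  2-simplices (12): PQR, PQU, PRT, PSU, PSV, PTV, QRV, QTU, QTV, RSU, RSV, RTU

so the chain groups are C_0 ≅ Z^7, C_1 ≅ Z^18, C_2 ≅ Z^12.

Boundary ∂_1: C_1 → C_0 maps an edge to its endpoints' difference, ∂[p,q] = q − p. For instance
  ∂QU = U − Q.
The 7×18 boundary matrix has rank 6 and Smith normal form diag(1,1,1,1,1,1).

Boundary ∂_2: C_2 → C_1 sends each 2-simplex [p,q,r] to [q,r] − [p,r] + [p,q]. For instance
  ∂RTU = TU − RU + RT,
  ∂QTU = TU − QU + QT.
The resulting 18×12 matrix has rank 12, and its Smith normal form has invariant factors (1,1,1,1,1,1,1,1,1,1,1,2).

Reading off H_k = ker ∂_k / im ∂_{k+1}:

  H_0: rank C_0 − rank ∂_1 = 7 − 6 = 1, and the invariant factors of ∂_1 are all 1, so H_0 ≅ Z.
  H_1: rank ker ∂_1 − rank ∂_2 = (18 − 6) − 12 = 0, and ∂_2 has invariant factor 2 > 1, so H_1 ≅ Z_2.
  H_2: rank ker ∂_2 − rank ∂_3 = (12 − 12) − 0 = 0, and there is no ∂_3, so H_2 ≅ 0.

H_0 ≅ Z,  H_1 ≅ Z_2,  H_2 = 0.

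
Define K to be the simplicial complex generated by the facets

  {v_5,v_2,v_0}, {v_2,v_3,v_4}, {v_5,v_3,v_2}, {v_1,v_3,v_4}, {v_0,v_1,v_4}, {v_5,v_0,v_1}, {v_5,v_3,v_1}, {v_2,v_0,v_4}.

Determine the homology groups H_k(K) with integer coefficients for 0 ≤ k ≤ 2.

H_0 ≅ Z,  H_1 = 0,  H_2 ≅ Z.

Order the vertices as v_0 < v_1 < v_2 < v_3 < v_4 < v_5. Listing each simplex with vertices in this order, K has dimension 2 with simplices:

  0-simplices (6): [v_0], [v_1], [v_2], [v_3], [v_4], [v_5]
  1-simplices (12): [v_0,v_1], [v_0,v_2], [v_0,v_4], [v_0,v_5], [v_1,v_3], [v_1,v_4], [v_1,v_5], [v_2,v_3], [v_2,v_4], [v_2,v_5], [v_3,v_4], [v_3,v_5]
  2-simplices (8): [v_0,v_1,v_4], [v_0,v_1,v_5], [v_0,v_2,v_4], [v_0,v_2,v_5], [v_1,v_3,v_4], [v_1,v_3,v_5], [v_2,v_3,v_4], [v_2,v_3,v_5]

Hence C_0 ≅ Z^6, C_1 ≅ Z^12, C_2 ≅ Z^8.

Boundary ∂_1: C_1 → C_0 maps an edge to its endpoints' difference, ∂[p,q] = q − p.
The resulting 6×12 matrix has rank 5, and its Smith normal form has invariant factors (1,1,1,1,1).

The boundary map ∂_2: C_2 → C_1 maps a triangle to the signed sum of its edges. For instance
  ∂[v_1,v_3,v_5] = [v_3,v_5] − [v_1,v_5] + [v_1,v_3],
  ∂[v_0,v_1,v_4] = [v_1,v_4] − [v_0,v_4] + [v_0,v_1].
The 12×8 boundary matrix has rank 7 and Smith normal form diag(1,1,1,1,1,1,1).

Reading off H_k = ker ∂_k / im ∂_{k+1}:

  H_0: rank C_0 − rank ∂_1 = 6 − 5 = 1, and the invariant factors of ∂_1 are all 1, so H_0 ≅ Z.
  H_1: rank ker ∂_1 − rank ∂_2 = (12 − 5) − 7 = 0, and the invariant factors of ∂_2 are all 1, so H_1 ≅ 0.
  H_2: rank ker ∂_2 − rank ∂_3 = (8 − 7) − 0 = 1, and there is no ∂_3, so H_2 ≅ Z.

As a check, the Euler characteristic is 6 − 12 + 8 = 2, which agrees with 1 − 0 + 1 = 2.
(K is a triangulation of the 2-sphere S^2.)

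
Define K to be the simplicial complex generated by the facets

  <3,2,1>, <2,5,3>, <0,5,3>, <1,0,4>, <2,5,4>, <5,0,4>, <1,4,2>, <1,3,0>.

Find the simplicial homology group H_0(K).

H_0 ≅ Z.

Order the vertices as 0 < 1 < 2 < 3 < 4 < 5. Listing each simplex with vertices in this order, K has dimension 2 with simplices:

  0-simplices (6): [0], [1], [2], [3], [4], [5]
  1-simplices (12): [0,1], [0,3], [0,4], [0,5], [1,2], [1,3], [1,4], [2,3], [2,4], [2,5], [3,5], [4,5]
  2-simplices (8): [0,1,3], [0,1,4], [0,3,5], [0,4,5], [1,2,3], [1,2,4], [2,3,5], [2,4,5]

so the chain groups are C_0 ≅ Z^6, C_1 ≅ Z^12, C_2 ≅ Z^8.

∂_1: C_1 → C_0 sends each edge [p,q] (with p < q) to q − p. For instance
  ∂[0,5] = [5] − [0].
As a 6×12 matrix over Z this has rank 5, with invariant factors (1,1,1,1,1).

∂_2: C_2 → C_1 acts by ∂[p,q,r] = [q,r] − [p,r] + [p,q]. For instance
  ∂[0,4,5] = [4,5] − [0,5] + [0,4],
  ∂[0,1,4] = [1,4] − [0,4] + [0,1].
The resulting 12×8 matrix has rank 7, and its Smith normal form has invariant factors (1,1,1,1,1,1,1).

Now H_k = ker ∂_k / im ∂_{k+1}, so:

  H_0: rank C_0 − rank ∂_1 = 6 − 5 = 1, and the invariant factors of ∂_1 are all 1, so H_0 ≅ Z.

(K is a triangulation of the 2-sphere S^2.)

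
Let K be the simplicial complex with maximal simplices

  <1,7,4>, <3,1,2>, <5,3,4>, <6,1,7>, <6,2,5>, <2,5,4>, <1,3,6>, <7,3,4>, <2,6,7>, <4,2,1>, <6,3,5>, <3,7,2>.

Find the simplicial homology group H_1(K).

We work with the vertex ordering 1 < 2 < 3 < 4 < 5 < 6 < 7. The simplices of K, each written with vertices in increasing order, are:

  0-simplices (7): [1], [2], [3], [4], [5], [6], [7]
  1-simplices (18): [1,2], [1,3], [1,4], [1,6], [1,7], [2,3], [2,4], [2,5], [2,6], [2,7], [3,4], [3,5], [3,6], [3,7], [4,5], [4,7], [5,6], [6,7]
  2-simplices (12): [1,2,3], [1,2,4], [1,3,6], [1,4,7], [1,6,7], [2,3,7], [2,4,5], [2,5,6], [2,6,7], [3,4,5], [3,4,7], [3,5,6]

Hence C_0 ≅ Z^7, C_1 ≅ Z^18, C_2 ≅ Z^12.

Boundary ∂_1: C_1 → C_0 sends each edge [p,q] (with p < q) to q − p. For instance
  ∂[2,6] = [6] − [2].
This gives a 7×18 integer matrix of rank 6; reducing to Smith normal form yields diagonal entries (1,1,1,1,1,1).

Boundary ∂_2: C_2 → C_1 maps a triangle to the signed sum of its edges. For instance
  ∂[3,4,5] = [4,5] − [3,5] + [3,4],
  ∂[1,4,7] = [4,7] − [1,7] + [1,4].
This gives a 18×12 integer matrix of rank 12; reducing to Smith normal form yields diagonal entries (1,1,1,1,1,1,1,1,1,1,1,2).

Now H_k = ker ∂_k / im ∂_{k+1}, so:

  H_1: rank ker ∂_1 − rank ∂_2 = (18 − 6) − 12 = 0, and ∂_2 has invariant factor 2 > 1, so H_1 ≅ Z/2.

(K is a triangulation of the real projective plane RP^2.)

H_1 = Z/2.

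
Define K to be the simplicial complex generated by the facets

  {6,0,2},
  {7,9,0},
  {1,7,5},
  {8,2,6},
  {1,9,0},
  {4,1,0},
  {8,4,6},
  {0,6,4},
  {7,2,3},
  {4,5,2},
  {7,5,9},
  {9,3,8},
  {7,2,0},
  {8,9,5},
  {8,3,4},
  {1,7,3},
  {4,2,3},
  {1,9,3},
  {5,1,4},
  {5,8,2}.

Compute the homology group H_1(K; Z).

Order the vertices as 0 < 1 < 2 < 3 < 4 < 5 < 6 < 7 < 8 < 9. Listing each simplex with vertices in this order, K has dimension 2 with simplices:

  0-simplices (10): [0], [1], [2], [3], [4], [5], [6], [7], [8], [9]
  1-simplices (30): (30 of them)
  2-simplices (20): (20 of them)

Hence C_0 ≅ Z^10, C_1 ≅ Z^30, C_2 ≅ Z^20.

The boundary map ∂_1: C_1 → C_0 sends each edge [p,q] (with p < q) to q − p.
The 10×30 boundary matrix has rank 9 and Smith normal form diag(1,1,1,1,1,1,1,1,1).

Boundary ∂_2: C_2 → C_1 acts by ∂[p,q,r] = [q,r] − [p,r] + [p,q]. For instance
  ∂[1,3,9] = [3,9] − [1,9] + [1,3],
  ∂[1,3,7] = [3,7] − [1,7] + [1,3].
The resulting 30×20 matrix has rank 20, and its Smith normal form has invariant factors (1,1,1,1,1,1,1,1,1,1,1,1,1,1,1,1,1,1,1,2).

From H_k ≅ ker(∂_k) / im(∂_{k+1}) we obtain:

  H_1: rank ker ∂_1 − rank ∂_2 = (30 − 9) − 20 = 1, and ∂_2 has invariant factor 2 > 1, so H_1 ≅ Z ⊕ Z/2Z.

H_1 ≅ Z ⊕ Z/2Z.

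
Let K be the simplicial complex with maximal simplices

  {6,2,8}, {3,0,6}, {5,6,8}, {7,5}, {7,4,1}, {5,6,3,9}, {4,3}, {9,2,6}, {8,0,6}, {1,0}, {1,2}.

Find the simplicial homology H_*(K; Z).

K has 10 vertices, 21 edges, 10 triangles, 1 3-simplex.
rank ∂_0 = 0, rank ∂_1 = 9 ⇒ b_0 = 10 − 0 − 9 = 1; all invariant factors of ∂_1 are 1 so no torsion. So H_0 = Z.
rank ∂_1 = 9, rank ∂_2 = 9 ⇒ b_1 = 21 − 9 − 9 = 3; all invariant factors of ∂_2 are 1 so no torsion. So H_1 = Z^3.
rank ∂_2 = 9, rank ∂_3 = 1 ⇒ b_2 = 10 − 9 − 1 = 0; all invariant factors of ∂_3 are 1 so no torsion. So H_2 = 0.
rank ∂_3 = 1, rank ∂_4 = 0 ⇒ b_3 = 1 − 1 − 0 = 0. So H_3 = 0.

H_0 ≅ Z,  H_1 ≅ Z^3,  H_2 = 0,  H_3 = 0.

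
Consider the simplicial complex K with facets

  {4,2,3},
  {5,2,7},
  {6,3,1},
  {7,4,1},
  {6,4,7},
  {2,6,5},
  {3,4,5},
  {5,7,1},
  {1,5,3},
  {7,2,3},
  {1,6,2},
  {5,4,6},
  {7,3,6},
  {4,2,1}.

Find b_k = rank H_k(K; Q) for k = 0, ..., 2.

b_0 = 1, b_1 = 2, b_2 = 1.

Order the vertices as 1 < 2 < 3 < 4 < 5 < 6 < 7. Listing each simplex with vertices in this order, K has dimension 2 with simplices:

  0-simplices (7): [1], [2], [3], [4], [5], [6], [7]
  1-simplices (21): [1,2], [1,3], [1,4], [1,5], [1,6], [1,7], [2,3], [2,4], [2,5], [2,6], [2,7], [3,4], [3,5], [3,6], [3,7], [4,5], [4,6], [4,7], [5,6], [5,7], [6,7]
  2-simplices (14): [1,2,4], [1,2,6], [1,3,5], [1,3,6], [1,4,7], [1,5,7], [2,3,4], [2,3,7], [2,5,6], [2,5,7], [3,4,5], [3,6,7], [4,5,6], [4,6,7]

so the chain groups are C_0 ≅ Z^7, C_1 ≅ Z^21, C_2 ≅ Z^14.

∂_1: C_1 → C_0 maps an edge to its endpoints' difference, ∂[p,q] = q − p.
The resulting 7×21 matrix has rank 6, and its Smith normal form has invariant factors (1,1,1,1,1,1).

The boundary map ∂_2: C_2 → C_1 acts by ∂[p,q,r] = [q,r] − [p,r] + [p,q]. For instance
  ∂[1,4,7] = [4,7] − [1,7] + [1,4],
  ∂[1,2,6] = [2,6] − [1,6] + [1,2].
The 21×14 boundary matrix has rank 13 and Smith normal form diag(1,1,1,1,1,1,1,1,1,1,1,1,1).

Computing H_k = (kernel of ∂_k) / (image of ∂_{k+1}):

  H_0: rank C_0 − rank ∂_1 = 7 − 6 = 1, and the invariant factors of ∂_1 are all 1, so H_0 ≅ Z.
  H_1: rank ker ∂_1 − rank ∂_2 = (21 − 6) − 13 = 2, and the invariant factors of ∂_2 are all 1, so H_1 ≅ Z^2.
  H_2: rank ker ∂_2 − rank ∂_3 = (14 − 13) − 0 = 1, and there is no ∂_3, so H_2 ≅ Z.

(K is a triangulation of the torus T^2.)

Hence the Betti numbers are b_0 = 1, b_1 = 2, b_2 = 1.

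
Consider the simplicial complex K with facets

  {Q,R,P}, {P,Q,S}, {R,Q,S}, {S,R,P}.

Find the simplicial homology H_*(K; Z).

H_0 ≅ Z,  H_1 = 0,  H_2 ≅ Z.

We work with the vertex ordering P < Q < R < S. The simplices of K, each written with vertices in increasing order, are:

  0-simplices (4): P, Q, R, S
  1-simplices (6): PQ, PR, PS, QR, QS, RS
  2-simplices (4): PQR, PQS, PRS, QRS

so the chain groups are C_0 ≅ Z^4, C_1 ≅ Z^6, C_2 ≅ Z^4.

∂_1: C_1 → C_0 maps an edge to its endpoints' difference, ∂[p,q] = q − p. For instance
  ∂QR = R − Q.
This gives a 4×6 integer matrix of rank 3; reducing to Smith normal form yields diagonal entries (1,1,1).

∂_2: C_2 → C_1 sends each 2-simplex [p,q,r] to [q,r] − [p,r] + [p,q]. For instance
  ∂PQS = QS − PS + PQ,
  ∂PQR = QR − PR + PQ.
This gives a 6×4 integer matrix of rank 3; reducing to Smith normal form yields diagonal entries (1,1,1).

Computing H_k = (kernel of ∂_k) / (image of ∂_{k+1}):

  H_0: rank C_0 − rank ∂_1 = 4 − 3 = 1, and the invariant factors of ∂_1 are all 1, so H_0 ≅ Z.
  H_1: rank ker ∂_1 − rank ∂_2 = (6 − 3) − 3 = 0, and the invariant factors of ∂_2 are all 1, so H_1 ≅ 0.
  H_2: rank ker ∂_2 − rank ∂_3 = (4 − 3) − 0 = 1, and there is no ∂_3, so H_2 ≅ Z.

(K is a triangulation of the 2-sphere S^2.)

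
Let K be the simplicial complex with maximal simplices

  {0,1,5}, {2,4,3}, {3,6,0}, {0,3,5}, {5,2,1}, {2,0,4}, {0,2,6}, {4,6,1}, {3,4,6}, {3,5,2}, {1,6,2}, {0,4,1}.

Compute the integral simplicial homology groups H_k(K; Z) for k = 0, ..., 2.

Fix the vertex order 0 < 1 < 2 < 3 < 4 < 5 < 6 and write every simplex with vertices in increasing order. Then dim K = 2 and the simplices of K are:

  0-simplices (7): [0], [1], [2], [3], [4], [5], [6]
  1-simplices (18): [0,1], [0,2], [0,3], [0,4], [0,5], [0,6], [1,2], [1,4], [1,5], [1,6], [2,3], [2,4], [2,5], [2,6], [3,4], [3,5], [3,6], [4,6]
  2-simplices (12): [0,1,4], [0,1,5], [0,2,4], [0,2,6], [0,3,5], [0,3,6], [1,2,5], [1,2,6], [1,4,6], [2,3,4], [2,3,5], [3,4,6]

so the chain groups are C_0 ≅ Z^7, C_1 ≅ Z^18, C_2 ≅ Z^12.

Boundary ∂_1: C_1 → C_0 sends each edge [p,q] (with p < q) to q − p.
The resulting 7×18 matrix has rank 6, and its Smith normal form has invariant factors (1,1,1,1,1,1).

Boundary ∂_2: C_2 → C_1 sends each 2-simplex [p,q,r] to [q,r] − [p,r] + [p,q]. For instance
  ∂[0,3,6] = [3,6] − [0,6] + [0,3],
  ∂[2,3,4] = [3,4] − [2,4] + [2,3].
As a 18×12 matrix over Z this has rank 12, with invariant factors (1,1,1,1,1,1,1,1,1,1,1,2).

Computing H_k = (kernel of ∂_k) / (image of ∂_{k+1}):

  H_0: rank C_0 − rank ∂_1 = 7 − 6 = 1, and the invariant factors of ∂_1 are all 1, so H_0 ≅ Z.
  H_1: rank ker ∂_1 − rank ∂_2 = (18 − 6) − 12 = 0, and ∂_2 has invariant factor 2 > 1, so H_1 ≅ Z/2Z.
  H_2: rank ker ∂_2 − rank ∂_3 = (12 − 12) − 0 = 0, and there is no ∂_3, so H_2 ≅ 0.

H_0 = Z,  H_1 = Z/2Z,  H_2 = 0.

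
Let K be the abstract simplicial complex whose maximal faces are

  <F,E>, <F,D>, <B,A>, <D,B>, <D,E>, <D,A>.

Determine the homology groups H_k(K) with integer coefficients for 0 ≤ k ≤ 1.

H_0 ≅ Z,  H_1 ≅ Z^2.

We work with the vertex ordering A < B < D < E < F. The simplices of K, each written with vertices in increasing order, are:

  0-simplices (5): A, B, D, E, F
  1-simplices (6): AB, AD, BD, DE, DF, EF

giving chain groups C_0 ≅ Z^5, C_1 ≅ Z^6.

Boundary ∂_1: C_1 → C_0 is given by ∂[p,q] = [q] − [p]. For instance
  ∂BD = D − B.
The 5×6 boundary matrix has rank 4 and Smith normal form diag(1,1,1,1).

Now H_k = ker ∂_k / im ∂_{k+1}, so:

  H_0: rank C_0 − rank ∂_1 = 5 − 4 = 1, and the invariant factors of ∂_1 are all 1, so H_0 = Z.
  H_1: rank ker ∂_1 − rank ∂_2 = (6 − 4) − 0 = 2, and there is no ∂_2, so H_1 = Z^2.

As a check, the Euler characteristic is 5 − 6 = -1, which agrees with 1 − 2 = -1.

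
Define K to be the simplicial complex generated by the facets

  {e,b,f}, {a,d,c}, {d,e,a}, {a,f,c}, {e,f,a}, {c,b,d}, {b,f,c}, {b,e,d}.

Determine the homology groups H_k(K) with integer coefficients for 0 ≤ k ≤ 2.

H_0 = Z,  H_1 = 0,  H_2 = Z.

K has 6 vertices, 12 edges, 8 triangles.
rank ∂_0 = 0, rank ∂_1 = 5 ⇒ b_0 = 6 − 0 − 5 = 1; all invariant factors of ∂_1 are 1 so no torsion. So H_0 = Z.
rank ∂_1 = 5, rank ∂_2 = 7 ⇒ b_1 = 12 − 5 − 7 = 0; all invariant factors of ∂_2 are 1 so no torsion. So H_1 = 0.
rank ∂_2 = 7, rank ∂_3 = 0 ⇒ b_2 = 8 − 7 − 0 = 1. So H_2 = Z.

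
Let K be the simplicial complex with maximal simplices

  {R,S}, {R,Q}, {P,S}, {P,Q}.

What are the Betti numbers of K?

K has 4 vertices, 4 edges.
rank ∂_0 = 0, rank ∂_1 = 3 ⇒ b_0 = 4 − 0 − 3 = 1; all invariant factors of ∂_1 are 1 so no torsion. So H_0 = Z.
rank ∂_1 = 3, rank ∂_2 = 0 ⇒ b_1 = 4 − 3 − 0 = 1. So H_1 = Z.

b_0 = 1, b_1 = 1.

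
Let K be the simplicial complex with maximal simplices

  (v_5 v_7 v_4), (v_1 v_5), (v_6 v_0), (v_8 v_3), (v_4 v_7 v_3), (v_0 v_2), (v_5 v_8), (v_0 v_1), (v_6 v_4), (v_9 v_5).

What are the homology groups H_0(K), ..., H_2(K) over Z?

H_0 ≅ Z,  H_1 ≅ Z^2,  H_2 = 0.

Fix the vertex order v_0 < v_1 < v_2 < v_3 < v_4 < v_5 < v_6 < v_7 < v_8 < v_9 and write every simplex with vertices in increasing order. Then dim K = 2 and the simplices of K are:

  0-simplices (10): [v_0], [v_1], [v_2], [v_3], [v_4], [v_5], [v_6], [v_7], [v_8], [v_9]
  1-simplices (13): [v_0,v_1], [v_0,v_2], [v_0,v_6], [v_1,v_5], [v_3,v_4], [v_3,v_7], [v_3,v_8], [v_4,v_5], [v_4,v_6], [v_4,v_7], [v_5,v_7], [v_5,v_8], [v_5,v_9]
  2-simplices (2): [v_3,v_4,v_7], [v_4,v_5,v_7]

giving chain groups C_0 ≅ Z^10, C_1 ≅ Z^13, C_2 ≅ Z^2.

The boundary map ∂_1: C_1 → C_0 maps an edge to its endpoints' difference, ∂[p,q] = q − p. For instance
  ∂[v_5,v_9] = [v_9] − [v_5].
This gives a 10×13 integer matrix of rank 9; reducing to Smith normal form yields diagonal entries (1,1,1,1,1,1,1,1,1).

∂_2: C_2 → C_1 sends each 2-simplex [p,q,r] to [q,r] − [p,r] + [p,q]. For instance
  ∂[v_3,v_4,v_7] = [v_4,v_7] − [v_3,v_7] + [v_3,v_4],
  ∂[v_4,v_5,v_7] = [v_5,v_7] − [v_4,v_7] + [v_4,v_5].
The resulting 13×2 matrix has rank 2, and its Smith normal form has invariant factors (1,1).

Computing H_k = (kernel of ∂_k) / (image of ∂_{k+1}):

  H_0: rank C_0 − rank ∂_1 = 10 − 9 = 1, and the invariant factors of ∂_1 are all 1, so H_0 = Z.
  H_1: rank ker ∂_1 − rank ∂_2 = (13 − 9) − 2 = 2, and the invariant factors of ∂_2 are all 1, so H_1 = Z^2.
  H_2: rank ker ∂_2 − rank ∂_3 = (2 − 2) − 0 = 0, and there is no ∂_3, so H_2 = 0.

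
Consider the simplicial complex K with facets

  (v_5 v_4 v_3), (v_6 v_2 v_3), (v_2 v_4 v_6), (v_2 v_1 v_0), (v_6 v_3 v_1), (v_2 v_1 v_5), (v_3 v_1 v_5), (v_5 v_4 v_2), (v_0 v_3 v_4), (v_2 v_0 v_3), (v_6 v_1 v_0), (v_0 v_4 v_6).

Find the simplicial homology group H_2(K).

Order the vertices as v_0 < v_1 < v_2 < v_3 < v_4 < v_5 < v_6. Listing each simplex with vertices in this order, K has dimension 2 with simplices:

  0-simplices (7): [v_0], [v_1], [v_2], [v_3], [v_4], [v_5], [v_6]
  1-simplices (18): (18 of them)
  2-simplices (12): (12 of them)

Hence C_0 ≅ Z^7, C_1 ≅ Z^18, C_2 ≅ Z^12.

∂_1: C_1 → C_0 sends each edge [p,q] (with p < q) to q − p. For instance
  ∂[v_0,v_4] = [v_4] − [v_0].
As a 7×18 matrix over Z this has rank 6, with invariant factors (1,1,1,1,1,1).

∂_2: C_2 → C_1 sends each 2-simplex [p,q,r] to [q,r] − [p,r] + [p,q]. For instance
  ∂[v_3,v_4,v_5] = [v_4,v_5] − [v_3,v_5] + [v_3,v_4],
  ∂[v_2,v_4,v_5] = [v_4,v_5] − [v_2,v_5] + [v_2,v_4].
The resulting 18×12 matrix has rank 12, and its Smith normal form has invariant factors (1,1,1,1,1,1,1,1,1,1,1,2).

Now H_k = ker ∂_k / im ∂_{k+1}, so:

  H_2: rank ker ∂_2 − rank ∂_3 = (12 − 12) − 0 = 0, and there is no ∂_3, so H_2 = 0.

H_2 ≅ 0.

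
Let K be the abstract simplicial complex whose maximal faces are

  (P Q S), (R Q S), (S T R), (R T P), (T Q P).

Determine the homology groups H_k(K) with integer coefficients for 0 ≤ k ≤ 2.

We work with the vertex ordering P < Q < R < S < T. The simplices of K, each written with vertices in increasing order, are:

  0-simplices (5): P, Q, R, S, T
  1-simplices (10): PQ, PR, PS, PT, QR, QS, QT, RS, RT, ST
  2-simplices (5): PQS, PQT, PRT, QRS, RST

giving chain groups C_0 ≅ Z^5, C_1 ≅ Z^10, C_2 ≅ Z^5.

∂_1: C_1 → C_0 is given by ∂[p,q] = [q] − [p]. For instance
  ∂RT = T − R.
This gives a 5×10 integer matrix of rank 4; reducing to Smith normal form yields diagonal entries (1,1,1,1).

∂_2: C_2 → C_1 acts by ∂[p,q,r] = [q,r] − [p,r] + [p,q]. For instance
  ∂PRT = RT − PT + PR,
  ∂PQS = QS − PS + PQ.
The 10×5 boundary matrix has rank 5 and Smith normal form diag(1,1,1,1,1).

Computing H_k = (kernel of ∂_k) / (image of ∂_{k+1}):

  H_0: rank C_0 − rank ∂_1 = 5 − 4 = 1, and the invariant factors of ∂_1 are all 1, so H_0 ≅ Z.
  H_1: rank ker ∂_1 − rank ∂_2 = (10 − 4) − 5 = 1, and the invariant factors of ∂_2 are all 1, so H_1 ≅ Z.
  H_2: rank ker ∂_2 − rank ∂_3 = (5 − 5) − 0 = 0, and there is no ∂_3, so H_2 ≅ 0.

As a check, the Euler characteristic is 5 − 10 + 5 = 0, which agrees with 1 − 1 + 0 = 0.
(K is a triangulation of the Möbius band.)

H_0 ≅ Z,  H_1 ≅ Z,  H_2 = 0.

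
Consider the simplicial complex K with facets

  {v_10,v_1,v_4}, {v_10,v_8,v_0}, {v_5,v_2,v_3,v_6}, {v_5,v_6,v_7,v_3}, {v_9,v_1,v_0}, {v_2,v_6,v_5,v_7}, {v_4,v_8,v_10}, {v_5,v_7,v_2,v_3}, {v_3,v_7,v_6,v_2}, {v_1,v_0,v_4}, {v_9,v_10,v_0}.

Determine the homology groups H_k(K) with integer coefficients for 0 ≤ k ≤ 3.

H_0 = Z^2,  H_1 = Z,  H_2 = 0,  H_3 = Z.

Take the total order v_0 < v_1 < v_2 < v_3 < v_4 < v_5 < v_6 < v_7 < v_8 < v_9 < v_10 on the vertex set. Then K (dimension 3) consists of the simplices:

  0-simplices (11): [v_0], [v_1], [v_2], [v_3], [v_4], [v_5], [v_6], [v_7], [v_8], [v_9], [v_10]
  1-simplices (22): (22 of them)
  2-simplices (16): (16 of them)
  3-simplices (5): [v_2,v_3,v_5,v_6], [v_2,v_3,v_5,v_7], [v_2,v_3,v_6,v_7], [v_2,v_5,v_6,v_7], [v_3,v_5,v_6,v_7]

giving chain groups C_0 ≅ Z^11, C_1 ≅ Z^22, C_2 ≅ Z^16, C_3 ≅ Z^5.

Boundary ∂_1: C_1 → C_0 sends each edge [p,q] (with p < q) to q − p.
As a 11×22 matrix over Z this has rank 9, with invariant factors (1,1,1,1,1,1,1,1,1).

Boundary ∂_2: C_2 → C_1 maps a triangle to the signed sum of its edges. For instance
  ∂[v_2,v_3,v_6] = [v_3,v_6] − [v_2,v_6] + [v_2,v_3],
  ∂[v_0,v_8,v_10] = [v_8,v_10] − [v_0,v_10] + [v_0,v_8].
The resulting 22×16 matrix has rank 12, and its Smith normal form has invariant factors (1,1,1,1,1,1,1,1,1,1,1,1).

∂_3: C_3 → C_2 sends each 3-simplex σ to the alternating sum Σ_i (−1)^i (σ with its i-th vertex removed). For instance
  ∂[v_3,v_5,v_6,v_7] = [v_5,v_6,v_7] − [v_3,v_6,v_7] + [v_3,v_5,v_7] − [v_3,v_5,v_6],
  ∂[v_2,v_5,v_6,v_7] = [v_5,v_6,v_7] − [v_2,v_6,v_7] + [v_2,v_5,v_7] − [v_2,v_5,v_6].
The 16×5 boundary matrix has rank 4 and Smith normal form diag(1,1,1,1).

Computing H_k = (kernel of ∂_k) / (image of ∂_{k+1}):

  H_0: rank C_0 − rank ∂_1 = 11 − 9 = 2, and the invariant factors of ∂_1 are all 1, so H_0 = Z^2.
  H_1: rank ker ∂_1 − rank ∂_2 = (22 − 9) − 12 = 1, and the invariant factors of ∂_2 are all 1, so H_1 = Z.
  H_2: rank ker ∂_2 − rank ∂_3 = (16 − 12) − 4 = 0, and the invariant factors of ∂_3 are all 1, so H_2 = 0.
  H_3: rank ker ∂_3 − rank ∂_4 = (5 − 4) − 0 = 1, and there is no ∂_4, so H_3 = Z.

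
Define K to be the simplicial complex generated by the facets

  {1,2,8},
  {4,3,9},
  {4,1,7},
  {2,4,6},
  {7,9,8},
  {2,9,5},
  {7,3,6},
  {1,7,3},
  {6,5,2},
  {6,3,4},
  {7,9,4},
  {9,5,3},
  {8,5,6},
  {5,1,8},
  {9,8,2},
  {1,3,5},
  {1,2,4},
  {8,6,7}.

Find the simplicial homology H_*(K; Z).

H_0 = Z,  H_1 = Z ⊕ Z/2,  H_2 = 0.

Order the vertices as 1 < 2 < 3 < 4 < 5 < 6 < 7 < 8 < 9. Listing each simplex with vertices in this order, K has dimension 2 with simplices:

  0-simplices (9): [1], [2], [3], [4], [5], [6], [7], [8], [9]
  1-simplices (27): (27 of them)
  2-simplices (18): [1,2,4], [1,2,8], [1,3,5], [1,3,7], [1,4,7], [1,5,8], [2,4,6], [2,5,6], [2,5,9], [2,8,9], [3,4,6], [3,4,9], [3,5,9], [3,6,7], [4,7,9], [5,6,8], [6,7,8], [7,8,9]

so the chain groups are C_0 ≅ Z^9, C_1 ≅ Z^27, C_2 ≅ Z^18.

Boundary ∂_1: C_1 → C_0 maps an edge to its endpoints' difference, ∂[p,q] = q − p. For instance
  ∂[3,9] = [9] − [3].
As a 9×27 matrix over Z this has rank 8, with invariant factors (1,1,1,1,1,1,1,1).

The boundary map ∂_2: C_2 → C_1 sends each 2-simplex [p,q,r] to [q,r] − [p,r] + [p,q]. For instance
  ∂[2,5,9] = [5,9] − [2,9] + [2,5],
  ∂[1,2,4] = [2,4] − [1,4] + [1,2].
This gives a 27×18 integer matrix of rank 18; reducing to Smith normal form yields diagonal entries (1,1,1,1,1,1,1,1,1,1,1,1,1,1,1,1,1,2).

Computing H_k = (kernel of ∂_k) / (image of ∂_{k+1}):

  H_0: rank C_0 − rank ∂_1 = 9 − 8 = 1, and the invariant factors of ∂_1 are all 1, so H_0 ≅ Z.
  H_1: rank ker ∂_1 − rank ∂_2 = (27 − 8) − 18 = 1, and ∂_2 has invariant factor 2 > 1, so H_1 ≅ Z ⊕ Z/2.
  H_2: rank ker ∂_2 − rank ∂_3 = (18 − 18) − 0 = 0, and there is no ∂_3, so H_2 ≅ 0.

As a check, the Euler characteristic is 9 − 27 + 18 = 0, which agrees with 1 − 1 + 0 = 0.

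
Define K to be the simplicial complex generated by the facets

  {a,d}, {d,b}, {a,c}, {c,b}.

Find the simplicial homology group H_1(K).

H_1 ≅ Z.

Fix the vertex order a < b < c < d and write every simplex with vertices in increasing order. Then dim K = 1 and the simplices of K are:

  0-simplices (4): a, b, c, d
  1-simplices (4): ac, ad, bc, bd

Hence C_0 ≅ Z^4, C_1 ≅ Z^4.

Boundary ∂_1: C_1 → C_0 is given by ∂[p,q] = [q] − [p]. For instance
  ∂ac = c − a.
The resulting 4×4 matrix has rank 3, and its Smith normal form has invariant factors (1,1,1).

Reading off H_k = ker ∂_k / im ∂_{k+1}:

  H_1: rank ker ∂_1 − rank ∂_2 = (4 − 3) − 0 = 1, and there is no ∂_2, so H_1 = Z.

(K is a triangulation of the circle S^1.)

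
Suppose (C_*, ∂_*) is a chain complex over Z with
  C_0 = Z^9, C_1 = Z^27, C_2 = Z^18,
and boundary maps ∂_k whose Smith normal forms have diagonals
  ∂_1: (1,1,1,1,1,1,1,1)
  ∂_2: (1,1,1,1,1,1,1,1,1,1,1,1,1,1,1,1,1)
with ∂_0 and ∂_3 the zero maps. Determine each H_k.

H_0: b_0 = 9 − 0 − 8 = 1; torsion from ∂_1 factors > 1: none. So H_0 ≅ Z.
H_1: b_1 = 27 − 8 − 17 = 2; torsion from ∂_2 factors > 1: none. So H_1 ≅ Z^2.
H_2: b_2 = 18 − 17 − 0 = 1; torsion from ∂_3 factors > 1: none. So H_2 ≅ Z.

H_0 ≅ Z,  H_1 ≅ Z^2,  H_2 ≅ Z.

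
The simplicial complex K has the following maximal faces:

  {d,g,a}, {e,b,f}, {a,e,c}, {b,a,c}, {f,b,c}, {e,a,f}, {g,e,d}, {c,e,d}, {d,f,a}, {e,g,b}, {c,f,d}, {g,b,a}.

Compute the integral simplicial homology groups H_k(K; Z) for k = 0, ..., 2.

H_0 ≅ Z,  H_1 ≅ Z/2,  H_2 = 0.

Order the vertices as a < b < c < d < e < f < g. Listing each simplex with vertices in this order, K has dimension 2 with simplices:

  0-simplices (7): a, b, c, d, e, f, g
  1-simplices (18): ab, ac, ad, ae, af, ag, bc, be, bf, bg, cd, ce, cf, de, df, dg, ef, eg
  2-simplices (12): abc, abg, ace, adf, adg, aef, bcf, bef, beg, cde, cdf, deg

Hence C_0 ≅ Z^7, C_1 ≅ Z^18, C_2 ≅ Z^12.

The boundary map ∂_1: C_1 → C_0 is given by ∂[p,q] = [q] − [p].
The resulting 7×18 matrix has rank 6, and its Smith normal form has invariant factors (1,1,1,1,1,1).

∂_2: C_2 → C_1 sends each 2-simplex [p,q,r] to [q,r] − [p,r] + [p,q]. For instance
  ∂bcf = cf − bf + bc,
  ∂abg = bg − ag + ab.
The 18×12 boundary matrix has rank 12 and Smith normal form diag(1,1,1,1,1,1,1,1,1,1,1,2).

Computing H_k = (kernel of ∂_k) / (image of ∂_{k+1}):

  H_0: rank C_0 − rank ∂_1 = 7 − 6 = 1, and the invariant factors of ∂_1 are all 1, so H_0 ≅ Z.
  H_1: rank ker ∂_1 − rank ∂_2 = (18 − 6) − 12 = 0, and ∂_2 has invariant factor 2 > 1, so H_1 ≅ Z/2.
  H_2: rank ker ∂_2 − rank ∂_3 = (12 − 12) − 0 = 0, and there is no ∂_3, so H_2 ≅ 0.

As a check, the Euler characteristic is 7 − 18 + 12 = 1, which agrees with 1 − 0 + 0 = 1.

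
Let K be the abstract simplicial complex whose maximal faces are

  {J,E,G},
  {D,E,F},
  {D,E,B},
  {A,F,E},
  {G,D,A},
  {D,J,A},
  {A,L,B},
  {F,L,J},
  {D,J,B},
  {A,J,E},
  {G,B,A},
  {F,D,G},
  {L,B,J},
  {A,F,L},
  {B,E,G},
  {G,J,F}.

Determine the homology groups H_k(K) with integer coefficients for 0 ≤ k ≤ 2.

Fix the vertex order A < B < D < E < F < G < J < L and write every simplex with vertices in increasing order. Then dim K = 2 and the simplices of K are:

  0-simplices (8): A, B, D, E, F, G, J, L
  1-simplices (24): AB, AD, AE, AF, AG, AJ, AL, BD, BE, BG, BJ, BL, DE, DF, DG, DJ, EF, EG, EJ, FG, FJ, FL, GJ, JL
  2-simplices (16): ABG, ABL, ADG, ADJ, AEF, AEJ, AFL, BDE, BDJ, BEG, BJL, DEF, DFG, EGJ, FGJ, FJL

giving chain groups C_0 ≅ Z^8, C_1 ≅ Z^24, C_2 ≅ Z^16.

The boundary map ∂_1: C_1 → C_0 is given by ∂[p,q] = [q] − [p].
The 8×24 boundary matrix has rank 7 and Smith normal form diag(1,1,1,1,1,1,1).

The boundary map ∂_2: C_2 → C_1 sends each 2-simplex [p,q,r] to [q,r] − [p,r] + [p,q]. For instance
  ∂ABG = BG − AG + AB,
  ∂BJL = JL − BL + BJ.
This gives a 24×16 integer matrix of rank 15; reducing to Smith normal form yields diagonal entries (1,1,1,1,1,1,1,1,1,1,1,1,1,1,1).

Computing H_k = (kernel of ∂_k) / (image of ∂_{k+1}):

  H_0: rank C_0 − rank ∂_1 = 8 − 7 = 1, and the invariant factors of ∂_1 are all 1, so H_0 ≅ Z.
  H_1: rank ker ∂_1 − rank ∂_2 = (24 − 7) − 15 = 2, and the invariant factors of ∂_2 are all 1, so H_1 ≅ Z^2.
  H_2: rank ker ∂_2 − rank ∂_3 = (16 − 15) − 0 = 1, and there is no ∂_3, so H_2 ≅ Z.

As a check, the Euler characteristic is 8 − 24 + 16 = 0, which agrees with 1 − 2 + 1 = 0.
(K is a triangulation of the torus T^2.)

H_0 = Z,  H_1 = Z^2,  H_2 = Z.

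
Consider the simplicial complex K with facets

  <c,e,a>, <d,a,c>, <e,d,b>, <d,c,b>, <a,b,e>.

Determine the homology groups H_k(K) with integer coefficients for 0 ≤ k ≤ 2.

K has 5 vertices, 10 edges, 5 triangles.
rank ∂_0 = 0, rank ∂_1 = 4 ⇒ b_0 = 5 − 0 − 4 = 1; all invariant factors of ∂_1 are 1 so no torsion. So H_0 ≅ Z.
rank ∂_1 = 4, rank ∂_2 = 5 ⇒ b_1 = 10 − 4 − 5 = 1; all invariant factors of ∂_2 are 1 so no torsion. So H_1 ≅ Z.
rank ∂_2 = 5, rank ∂_3 = 0 ⇒ b_2 = 5 − 5 − 0 = 0. So H_2 ≅ 0.

H_0 = Z,  H_1 = Z,  H_2 = 0.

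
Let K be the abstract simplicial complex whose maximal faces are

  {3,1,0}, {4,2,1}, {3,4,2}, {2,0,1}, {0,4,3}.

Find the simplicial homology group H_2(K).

H_2 ≅ 0.

Fix the vertex order 0 < 1 < 2 < 3 < 4 and write every simplex with vertices in increasing order. Then dim K = 2 and the simplices of K are:

  0-simplices (5): [0], [1], [2], [3], [4]
  1-simplices (10): [0,1], [0,2], [0,3], [0,4], [1,2], [1,3], [1,4], [2,3], [2,4], [3,4]
  2-simplices (5): [0,1,2], [0,1,3], [0,3,4], [1,2,4], [2,3,4]

giving chain groups C_0 ≅ Z^5, C_1 ≅ Z^10, C_2 ≅ Z^5.

∂_1: C_1 → C_0 sends each edge [p,q] (with p < q) to q − p. For instance
  ∂[3,4] = [4] − [3].
The resulting 5×10 matrix has rank 4, and its Smith normal form has invariant factors (1,1,1,1).

The boundary map ∂_2: C_2 → C_1 maps a triangle to the signed sum of its edges. For instance
  ∂[1,2,4] = [2,4] − [1,4] + [1,2],
  ∂[2,3,4] = [3,4] − [2,4] + [2,3].
This gives a 10×5 integer matrix of rank 5; reducing to Smith normal form yields diagonal entries (1,1,1,1,1).

From H_k ≅ ker(∂_k) / im(∂_{k+1}) we obtain:

  H_2: rank ker ∂_2 − rank ∂_3 = (5 − 5) − 0 = 0, and there is no ∂_3, so H_2 = 0.

(K is a triangulation of the Möbius band.)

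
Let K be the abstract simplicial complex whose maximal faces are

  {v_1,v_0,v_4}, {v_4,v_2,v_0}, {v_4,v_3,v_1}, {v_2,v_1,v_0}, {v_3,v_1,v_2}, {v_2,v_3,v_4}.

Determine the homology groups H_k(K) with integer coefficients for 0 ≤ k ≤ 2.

H_0 ≅ Z,  H_1 = 0,  H_2 ≅ Z.

Fix the vertex order v_0 < v_1 < v_2 < v_3 < v_4 and write every simplex with vertices in increasing order. Then dim K = 2 and the simplices of K are:

  0-simplices (5): [v_0], [v_1], [v_2], [v_3], [v_4]
  1-simplices (9): [v_0,v_1], [v_0,v_2], [v_0,v_4], [v_1,v_2], [v_1,v_3], [v_1,v_4], [v_2,v_3], [v_2,v_4], [v_3,v_4]
  2-simplices (6): [v_0,v_1,v_2], [v_0,v_1,v_4], [v_0,v_2,v_4], [v_1,v_2,v_3], [v_1,v_3,v_4], [v_2,v_3,v_4]

so the chain groups are C_0 ≅ Z^5, C_1 ≅ Z^9, C_2 ≅ Z^6.

Boundary ∂_1: C_1 → C_0 maps an edge to its endpoints' difference, ∂[p,q] = q − p.
This gives a 5×9 integer matrix of rank 4; reducing to Smith normal form yields diagonal entries (1,1,1,1).

∂_2: C_2 → C_1 maps a triangle to the signed sum of its edges. For instance
  ∂[v_1,v_3,v_4] = [v_3,v_4] − [v_1,v_4] + [v_1,v_3],
  ∂[v_0,v_1,v_4] = [v_1,v_4] − [v_0,v_4] + [v_0,v_1].
The resulting 9×6 matrix has rank 5, and its Smith normal form has invariant factors (1,1,1,1,1).

Now H_k = ker ∂_k / im ∂_{k+1}, so:

  H_0: rank C_0 − rank ∂_1 = 5 − 4 = 1, and the invariant factors of ∂_1 are all 1, so H_0 = Z.
  H_1: rank ker ∂_1 − rank ∂_2 = (9 − 4) − 5 = 0, and the invariant factors of ∂_2 are all 1, so H_1 = 0.
  H_2: rank ker ∂_2 − rank ∂_3 = (6 − 5) − 0 = 1, and there is no ∂_3, so H_2 = Z.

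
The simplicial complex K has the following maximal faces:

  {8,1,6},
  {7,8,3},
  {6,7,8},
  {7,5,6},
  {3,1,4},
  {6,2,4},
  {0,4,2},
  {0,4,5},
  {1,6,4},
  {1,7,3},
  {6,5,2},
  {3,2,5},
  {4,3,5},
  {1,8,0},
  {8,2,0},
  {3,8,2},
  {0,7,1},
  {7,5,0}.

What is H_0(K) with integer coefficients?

K has 9 vertices, 27 edges, 18 triangles.
rank ∂_0 = 0, rank ∂_1 = 8 ⇒ b_0 = 9 − 0 − 8 = 1; all invariant factors of ∂_1 are 1 so no torsion. So H_0 ≅ Z.

H_0 ≅ Z.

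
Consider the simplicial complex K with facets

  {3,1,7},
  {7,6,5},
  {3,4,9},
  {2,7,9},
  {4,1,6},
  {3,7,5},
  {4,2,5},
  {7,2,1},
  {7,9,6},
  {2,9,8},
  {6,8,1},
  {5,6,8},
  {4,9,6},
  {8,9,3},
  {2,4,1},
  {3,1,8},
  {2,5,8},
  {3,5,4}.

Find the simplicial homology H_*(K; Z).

We work with the vertex ordering 1 < 2 < 3 < 4 < 5 < 6 < 7 < 8 < 9. The simplices of K, each written with vertices in increasing order, are:

  0-simplices (9): [1], [2], [3], [4], [5], [6], [7], [8], [9]
  1-simplices (27): (27 of them)
  2-simplices (18): [1,2,4], [1,2,7], [1,3,7], [1,3,8], [1,4,6], [1,6,8], [2,4,5], [2,5,8], [2,7,9], [2,8,9], [3,4,5], [3,4,9], [3,5,7], [3,8,9], [4,6,9], [5,6,7], [5,6,8], [6,7,9]

giving chain groups C_0 ≅ Z^9, C_1 ≅ Z^27, C_2 ≅ Z^18.

The boundary map ∂_1: C_1 → C_0 sends each edge [p,q] (with p < q) to q − p. For instance
  ∂[2,8] = [8] − [2].
The resulting 9×27 matrix has rank 8, and its Smith normal form has invariant factors (1,1,1,1,1,1,1,1).

Boundary ∂_2: C_2 → C_1 sends each 2-simplex [p,q,r] to [q,r] − [p,r] + [p,q]. For instance
  ∂[6,7,9] = [7,9] − [6,9] + [6,7],
  ∂[2,7,9] = [7,9] − [2,9] + [2,7].
The 27×18 boundary matrix has rank 17 and Smith normal form diag(1,1,1,1,1,1,1,1,1,1,1,1,1,1,1,1,1).

Now H_k = ker ∂_k / im ∂_{k+1}, so:

  H_0: rank C_0 − rank ∂_1 = 9 − 8 = 1, and the invariant factors of ∂_1 are all 1, so H_0 ≅ Z.
  H_1: rank ker ∂_1 − rank ∂_2 = (27 − 8) − 17 = 2, and the invariant factors of ∂_2 are all 1, so H_1 ≅ Z^2.
  H_2: rank ker ∂_2 − rank ∂_3 = (18 − 17) − 0 = 1, and there is no ∂_3, so H_2 ≅ Z.

As a check, the Euler characteristic is 9 − 27 + 18 = 0, which agrees with 1 − 2 + 1 = 0.
(K is a triangulation of the torus T^2.)

H_0 ≅ Z,  H_1 ≅ Z^2,  H_2 ≅ Z.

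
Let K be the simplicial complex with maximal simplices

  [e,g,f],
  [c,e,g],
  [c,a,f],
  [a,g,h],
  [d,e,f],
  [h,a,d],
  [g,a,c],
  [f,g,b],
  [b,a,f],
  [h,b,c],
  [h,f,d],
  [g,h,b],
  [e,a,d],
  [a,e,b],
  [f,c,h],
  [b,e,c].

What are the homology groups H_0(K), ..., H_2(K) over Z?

H_0 ≅ Z,  H_1 ≅ Z^2,  H_2 ≅ Z.

We work with the vertex ordering a < b < c < d < e < f < g < h. The simplices of K, each written with vertices in increasing order, are:

  0-simplices (8): a, b, c, d, e, f, g, h
  1-simplices (24): ab, ac, ad, ae, af, ag, ah, bc, be, bf, bg, bh, ce, cf, cg, ch, de, df, dh, ef, eg, fg, fh, gh
  2-simplices (16): abe, abf, acf, acg, ade, adh, agh, bce, bch, bfg, bgh, ceg, cfh, def, dfh, efg

giving chain groups C_0 ≅ Z^8, C_1 ≅ Z^24, C_2 ≅ Z^16.

Boundary ∂_1: C_1 → C_0 sends each edge [p,q] (with p < q) to q − p.
The 8×24 boundary matrix has rank 7 and Smith normal form diag(1,1,1,1,1,1,1).

The boundary map ∂_2: C_2 → C_1 acts by ∂[p,q,r] = [q,r] − [p,r] + [p,q]. For instance
  ∂abf = bf − af + ab,
  ∂abe = be − ae + ab.
The 24×16 boundary matrix has rank 15 and Smith normal form diag(1,1,1,1,1,1,1,1,1,1,1,1,1,1,1).

Reading off H_k = ker ∂_k / im ∂_{k+1}:

  H_0: rank C_0 − rank ∂_1 = 8 − 7 = 1, and the invariant factors of ∂_1 are all 1, so H_0 = Z.
  H_1: rank ker ∂_1 − rank ∂_2 = (24 − 7) − 15 = 2, and the invariant factors of ∂_2 are all 1, so H_1 = Z^2.
  H_2: rank ker ∂_2 − rank ∂_3 = (16 − 15) − 0 = 1, and there is no ∂_3, so H_2 = Z.

As a check, the Euler characteristic is 8 − 24 + 16 = 0, which agrees with 1 − 2 + 1 = 0.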